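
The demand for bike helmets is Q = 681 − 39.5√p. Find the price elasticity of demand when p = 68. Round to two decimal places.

-0.46

At p = 68, Q = 355.2747.
dQ/dp = −39.5/(2√p) = −39.5/(2·8.2462).
Point elasticity E = (dQ/dp)·(p/Q) = -2.395 × 68/355.2747 ≈ -0.46.
|E| < 1, so demand is inelastic at this price.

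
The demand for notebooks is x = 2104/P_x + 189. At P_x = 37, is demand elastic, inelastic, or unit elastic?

inelastic

At P_x = 37, x = 245.8649.
dx/dP_x = −2104/P_x² = −1.5369.
Point elasticity E = (dx/dP_x)·(P_x/x) = -1.5369 × 37/245.8649 ≈ -0.231.
|E| ≈ 0.231 < 1, so demand is inelastic.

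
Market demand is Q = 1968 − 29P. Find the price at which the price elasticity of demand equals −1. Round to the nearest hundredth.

33.93

For linear demand Q = a − bP, E = −bP/(a − bP). |E| = 1 ⇒ bP = a − bP ⇒ P = a/(2b).
P = 1968/(2·29) ≈ 33.93.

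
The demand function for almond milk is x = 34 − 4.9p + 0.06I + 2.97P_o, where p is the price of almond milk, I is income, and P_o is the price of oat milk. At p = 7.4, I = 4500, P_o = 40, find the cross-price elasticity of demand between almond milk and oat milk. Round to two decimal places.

x = 34 − 4.9(7.4) + 0.06(4500) + 2.97(40) = 34 − 36.26 + 270 + 118.8 = 386.54.
∂x/∂P_o = +2.97, so E_xy = 2.97·(40/386.54) ≈ 0.31.
E_xy > 0: the goods are substitutes.

0.31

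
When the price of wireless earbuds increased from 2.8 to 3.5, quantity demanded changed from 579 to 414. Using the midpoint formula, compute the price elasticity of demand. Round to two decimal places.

%Δq = (414 − 579)/[(579 + 414)/2] = -165/496.5 ≈ -0.3323.
%Δp = (3.5 − 2.8)/[(2.8 + 3.5)/2] = 0.7/3.15 ≈ 0.2222.
Arc elasticity E = %Δq/%Δp ≈ -0.3323/0.2222 ≈ -1.50.
|E| > 1: demand is elastic over this range.

-1.50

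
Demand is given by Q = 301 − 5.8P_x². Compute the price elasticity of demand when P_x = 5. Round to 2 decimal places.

At P_x = 5, Q = 156.
dQ/dP_x = −2·5.8·P_x = −58.
Point elasticity E = (dQ/dP_x)·(P_x/Q) = -58 × 5/156 ≈ -1.86.
|E| > 1, so demand is elastic at this price.

-1.86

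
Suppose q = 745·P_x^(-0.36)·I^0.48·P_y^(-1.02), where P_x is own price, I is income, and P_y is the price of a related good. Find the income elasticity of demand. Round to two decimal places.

0.48

For a Cobb–Douglas (constant-elasticity) form q = A·I^α·…, the elasticity with respect to I equals the exponent α at every point.
Here the exponent on I is 0.48, so the income elasticity of demand is 0.48.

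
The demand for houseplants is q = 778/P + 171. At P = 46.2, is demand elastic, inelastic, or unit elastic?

inelastic

At P = 46.2, q = 187.8398.
dq/dP = −778/P² = −0.3645.
Point elasticity E = (dq/dP)·(P/q) = -0.3645 × 46.2/187.8398 ≈ -0.090.
|E| ≈ 0.090 < 1, so demand is inelastic.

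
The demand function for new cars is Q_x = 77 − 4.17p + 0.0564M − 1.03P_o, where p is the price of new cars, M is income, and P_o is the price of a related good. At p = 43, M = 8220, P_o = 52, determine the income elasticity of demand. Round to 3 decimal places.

Q_x = 77 − 4.17(43) + 0.0564(8220) − 1.03(52) = 77 − 179.31 + 463.608 − 53.56 = 307.738.
∂Q_x/∂M = +0.0564, so E_I = 0.0564·(8220/307.738) ≈ 1.507.
E_I > 1: normal good (luxury).

1.507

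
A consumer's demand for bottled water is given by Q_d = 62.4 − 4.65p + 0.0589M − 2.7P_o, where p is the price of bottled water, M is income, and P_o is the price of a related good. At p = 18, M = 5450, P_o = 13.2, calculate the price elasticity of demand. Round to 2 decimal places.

First evaluate Q_d: 62.4 − 4.65(18) + 0.0589(5450) − 2.7(13.2) = 62.4 − 83.7 + 321.005 − 35.64 = 264.065.
∂Q_d/∂p = −4.65, so E_p = (−4.65)·(18/264.065) ≈ -0.32.
|E_p| < 1: demand is inelastic.

-0.32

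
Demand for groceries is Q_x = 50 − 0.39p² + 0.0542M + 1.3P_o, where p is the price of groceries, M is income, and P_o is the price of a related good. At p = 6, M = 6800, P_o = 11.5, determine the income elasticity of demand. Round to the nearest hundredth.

0.88

Evaluating quantity at (p, M, P_o) gives Q_x = 50 − 0.39(6)² + 0.0542(6800) + 1.3(11.5) = 50 − 14.04 + 368.56 + 14.95 = 419.47.
∂Q_x/∂M = +0.0542, so E_I = 0.0542·(6800/419.47) ≈ 0.88.
E_I ∈ (0,1): normal good (necessity).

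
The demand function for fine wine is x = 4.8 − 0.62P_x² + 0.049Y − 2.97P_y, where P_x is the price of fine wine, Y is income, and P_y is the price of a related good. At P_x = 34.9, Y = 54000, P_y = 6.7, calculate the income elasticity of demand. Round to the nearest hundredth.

First evaluate x: 4.8 − 0.62(34.9)² + 0.049(54000) − 2.97(6.7) = 4.8 − 755.1662 + 2646 − 19.899 = 1875.7348.
∂x/∂Y = +0.049, so E_I = 0.049·(54000/1875.7348) ≈ 1.41.
E_I > 1: normal good (luxury).

1.41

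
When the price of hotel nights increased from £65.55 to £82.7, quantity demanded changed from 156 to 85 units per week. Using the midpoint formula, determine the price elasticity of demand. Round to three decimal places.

-2.547

%Δq = (85 − 156)/[(156 + 85)/2] = -71/120.5 ≈ -0.5892.
%Δp = (82.7 − 65.55)/[(65.55 + 82.7)/2] = 17.15/74.125 ≈ 0.2314.
Arc elasticity E = %Δq/%Δp ≈ -0.5892/0.2314 ≈ -2.547.
|E| > 1: demand is elastic over this range.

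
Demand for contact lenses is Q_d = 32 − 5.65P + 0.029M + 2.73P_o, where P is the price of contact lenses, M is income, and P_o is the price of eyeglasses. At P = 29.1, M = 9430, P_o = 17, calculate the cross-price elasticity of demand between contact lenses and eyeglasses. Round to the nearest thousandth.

First evaluate Q_d: 32 − 5.65(29.1) + 0.029(9430) + 2.73(17) = 32 − 164.415 + 273.47 + 46.41 = 187.465.
∂Q_d/∂P_o = +2.73, so E_xy = 2.73·(17/187.465) ≈ 0.248.
E_xy > 0: the goods are substitutes.

0.248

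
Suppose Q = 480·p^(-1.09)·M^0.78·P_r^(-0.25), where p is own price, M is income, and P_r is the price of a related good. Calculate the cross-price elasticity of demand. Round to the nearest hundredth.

For a Cobb–Douglas (constant-elasticity) form Q = A·P_r^α·…, the elasticity with respect to P_r equals the exponent α at every point.
Here the exponent on P_r is -0.25, so the cross-price elasticity of demand is -0.25.

-0.25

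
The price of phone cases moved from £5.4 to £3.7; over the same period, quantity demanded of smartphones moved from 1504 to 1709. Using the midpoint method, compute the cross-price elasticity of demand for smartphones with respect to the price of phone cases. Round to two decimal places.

-0.34

%ΔQ_x = (1709 − 1504)/[(1504+1709)/2] = 205/1606.5 ≈ 0.1276.
%ΔP_y = (3.7 − 5.4)/[(5.4+3.7)/2] ≈ -0.3736.
E_xy = 0.1276/-0.3736 ≈ -0.34.
E_xy < 0, so smartphones and phone cases are complements.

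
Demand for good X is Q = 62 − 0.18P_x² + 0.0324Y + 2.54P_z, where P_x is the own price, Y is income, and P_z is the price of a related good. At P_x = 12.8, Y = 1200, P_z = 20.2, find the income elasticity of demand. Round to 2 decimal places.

Evaluating quantity at (P_x, Y, P_z) gives Q = 62 − 0.18(12.8)² + 0.0324(1200) + 2.54(20.2) = 62 − 29.4912 + 38.88 + 51.308 = 122.6968.
∂Q/∂Y = +0.0324, so E_I = 0.0324·(1200/122.6968) ≈ 0.32.
E_I ∈ (0,1): normal good (necessity).

0.32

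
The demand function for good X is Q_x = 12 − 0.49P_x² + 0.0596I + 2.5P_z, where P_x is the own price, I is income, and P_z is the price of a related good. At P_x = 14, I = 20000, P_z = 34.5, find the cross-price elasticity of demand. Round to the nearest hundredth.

0.07

First evaluate Q_x: 12 − 0.49(14)² + 0.0596(20000) + 2.5(34.5) = 12 − 96.04 + 1192 + 86.25 = 1194.21.
∂Q_x/∂P_z = +2.5, so E_xy = 2.5·(34.5/1194.21) ≈ 0.07.
E_xy > 0: the goods are substitutes.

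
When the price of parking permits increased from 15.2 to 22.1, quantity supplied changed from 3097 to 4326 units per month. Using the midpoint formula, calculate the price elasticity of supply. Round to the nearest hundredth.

%Δq = (4326 − 3097)/[(3097 + 4326)/2] = 1229/3711.5 ≈ 0.3311.
%ΔP = (22.1 − 15.2)/[(15.2 + 22.1)/2] = 6.9/18.65 ≈ 0.3700.
Arc elasticity E = %Δq/%ΔP ≈ 0.3311/0.3700 ≈ 0.90.
|E| < 1: supply is inelastic over this range.

0.90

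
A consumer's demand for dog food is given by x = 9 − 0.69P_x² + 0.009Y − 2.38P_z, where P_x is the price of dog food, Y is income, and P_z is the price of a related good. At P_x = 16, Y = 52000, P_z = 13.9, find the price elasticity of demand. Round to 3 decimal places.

-1.322

Evaluating quantity at (P_x, Y, P_z) gives x = 9 − 0.69(16)² + 0.009(52000) − 2.38(13.9) = 9 − 176.64 + 468 − 33.082 = 267.278.
∂x/∂P_x = −2·0.69·P_x = -22.08, so E_p = -22.08·(16/267.278) ≈ -1.322.
|E_p| > 1: demand is elastic.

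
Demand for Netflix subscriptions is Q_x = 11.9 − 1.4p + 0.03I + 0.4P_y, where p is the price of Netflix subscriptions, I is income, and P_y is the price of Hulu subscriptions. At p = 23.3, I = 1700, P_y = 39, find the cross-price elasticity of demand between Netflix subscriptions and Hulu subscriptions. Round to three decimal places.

0.340

Substituting, Q_x = 11.9 − 1.4(23.3) + 0.03(1700) + 0.4(39) = 11.9 − 32.62 + 51 + 15.6 = 45.88.
∂Q_x/∂P_y = +0.4, so E_xy = 0.4·(39/45.88) ≈ 0.340.
E_xy > 0: the goods are substitutes.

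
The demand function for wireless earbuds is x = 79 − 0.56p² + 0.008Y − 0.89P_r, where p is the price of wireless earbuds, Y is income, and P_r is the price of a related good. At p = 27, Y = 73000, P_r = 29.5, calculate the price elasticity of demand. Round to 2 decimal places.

-3.57

x = 79 − 0.56(27)² + 0.008(73000) − 0.89(29.5) = 79 − 408.24 + 584 − 26.255 = 228.505.
∂x/∂p = −2·0.56·p = -30.24, so E_p = -30.24·(27/228.505) ≈ -3.57.
|E_p| > 1: demand is elastic.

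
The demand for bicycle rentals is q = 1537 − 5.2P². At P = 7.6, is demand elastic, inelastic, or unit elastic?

At P = 7.6, q = 1236.648.
dq/dP = −2·5.2·P = −79.04.
Point elasticity E = (dq/dP)·(P/q) = -79.04 × 7.6/1236.648 ≈ -0.486.
|E| ≈ 0.486 < 1, so demand is inelastic.

inelastic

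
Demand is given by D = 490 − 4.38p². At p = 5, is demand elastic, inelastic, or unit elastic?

inelastic

At p = 5, D = 380.5.
dD/dp = −2·4.38·p = −43.8.
Point elasticity E = (dD/dp)·(p/D) = -43.8 × 5/380.5 ≈ -0.576.
|E| ≈ 0.576 < 1, so demand is inelastic.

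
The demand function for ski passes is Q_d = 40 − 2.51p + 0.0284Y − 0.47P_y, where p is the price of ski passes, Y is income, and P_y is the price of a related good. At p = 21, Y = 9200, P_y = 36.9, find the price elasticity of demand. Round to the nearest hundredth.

-0.23

Substituting, Q_d = 40 − 2.51(21) + 0.0284(9200) − 0.47(36.9) = 40 − 52.71 + 261.28 − 17.343 = 231.227.
∂Q_d/∂p = −2.51, so E_p = (−2.51)·(21/231.227) ≈ -0.23.
|E_p| < 1: demand is inelastic.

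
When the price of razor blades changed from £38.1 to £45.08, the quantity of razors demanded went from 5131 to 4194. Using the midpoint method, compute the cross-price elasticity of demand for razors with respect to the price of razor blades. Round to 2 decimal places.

-1.20

%ΔQ_x = (4194 − 5131)/[(5131+4194)/2] = -937/4662.5 ≈ -0.2010.
%ΔP_y = (45.08 − 38.1)/[(38.1+45.08)/2] ≈ 0.1678.
E_xy = -0.2010/0.1678 ≈ -1.20.
E_xy < 0, so razors and razor blades are complements.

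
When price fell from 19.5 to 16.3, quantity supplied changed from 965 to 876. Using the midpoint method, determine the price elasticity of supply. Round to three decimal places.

0.541

%ΔQ = (876 − 965)/[(965 + 876)/2] = -89/920.5 ≈ -0.0967.
%Δp = (16.3 − 19.5)/[(19.5 + 16.3)/2] = -3.2/17.9 ≈ -0.1788.
Arc elasticity E = %ΔQ/%Δp ≈ -0.0967/-0.1788 ≈ 0.541.
|E| < 1: supply is inelastic over this range.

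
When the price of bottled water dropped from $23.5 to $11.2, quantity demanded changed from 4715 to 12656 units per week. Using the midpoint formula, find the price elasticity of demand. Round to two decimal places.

%Δq = (12656 − 4715)/[(4715 + 12656)/2] = 7941/8685.5 ≈ 0.9143.
%Δp = (11.2 − 23.5)/[(23.5 + 11.2)/2] = -12.3/17.35 ≈ -0.7089.
Arc elasticity E = %Δq/%Δp ≈ 0.9143/-0.7089 ≈ -1.29.
|E| > 1: demand is elastic over this range.

-1.29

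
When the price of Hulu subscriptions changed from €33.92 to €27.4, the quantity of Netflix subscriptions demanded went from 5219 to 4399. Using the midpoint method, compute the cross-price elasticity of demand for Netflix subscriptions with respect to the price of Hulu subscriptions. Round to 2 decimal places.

0.80

%ΔQ_x = (4399 − 5219)/[(5219+4399)/2] = -820/4809 ≈ -0.1705.
%ΔP_y = (27.4 − 33.92)/[(33.92+27.4)/2] ≈ -0.2127.
E_xy = -0.1705/-0.2127 ≈ 0.80.
E_xy > 0, so Netflix subscriptions and Hulu subscriptions are substitutes.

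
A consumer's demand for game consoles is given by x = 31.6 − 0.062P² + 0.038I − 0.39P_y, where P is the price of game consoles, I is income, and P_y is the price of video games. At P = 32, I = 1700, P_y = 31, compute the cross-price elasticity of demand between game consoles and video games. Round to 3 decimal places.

x = 31.6 − 0.062(32)² + 0.038(1700) − 0.39(31) = 31.6 − 63.488 + 64.6 − 12.09 = 20.622.
∂x/∂P_y = −0.39, so E_xy = -0.39·(31/20.622) ≈ -0.586.
E_xy < 0: the goods are complements.

-0.586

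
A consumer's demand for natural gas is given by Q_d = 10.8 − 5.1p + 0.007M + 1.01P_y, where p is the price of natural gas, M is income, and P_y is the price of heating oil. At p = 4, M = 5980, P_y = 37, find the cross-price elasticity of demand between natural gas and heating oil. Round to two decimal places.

0.54

First evaluate Q_d: 10.8 − 5.1(4) + 0.007(5980) + 1.01(37) = 10.8 − 20.4 + 41.86 + 37.37 = 69.63.
∂Q_d/∂P_y = +1.01, so E_xy = 1.01·(37/69.63) ≈ 0.54.
E_xy > 0: the goods are substitutes.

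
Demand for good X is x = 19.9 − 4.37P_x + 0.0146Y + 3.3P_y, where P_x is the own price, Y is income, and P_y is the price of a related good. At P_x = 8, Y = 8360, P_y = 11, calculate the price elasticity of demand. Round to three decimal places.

x = 19.9 − 4.37(8) + 0.0146(8360) + 3.3(11) = 19.9 − 34.96 + 122.056 + 36.3 = 143.296.
∂x/∂P_x = −4.37, so E_p = (−4.37)·(8/143.296) ≈ -0.244.
|E_p| < 1: demand is inelastic.

-0.244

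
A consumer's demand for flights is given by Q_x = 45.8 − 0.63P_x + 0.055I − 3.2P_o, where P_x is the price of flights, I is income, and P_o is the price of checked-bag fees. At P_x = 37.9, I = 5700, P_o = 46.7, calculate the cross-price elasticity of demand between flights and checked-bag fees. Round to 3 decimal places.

Q_x = 45.8 − 0.63(37.9) + 0.055(5700) − 3.2(46.7) = 45.8 − 23.877 + 313.5 − 149.44 = 185.983.
∂Q_x/∂P_o = −3.2, so E_xy = -3.2·(46.7/185.983) ≈ -0.804.
E_xy < 0: the goods are complements.

-0.804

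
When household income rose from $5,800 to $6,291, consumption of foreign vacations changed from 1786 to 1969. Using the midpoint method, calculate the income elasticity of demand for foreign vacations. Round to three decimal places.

1.200

%ΔQ = (1969 − 1786)/[(1786+1969)/2] = 183/1877.5 ≈ 0.0975.
%ΔI = (6,291 − 5,800)/[(5,800+6,291)/2] = 491/6045.5 ≈ 0.0812.
E_I = %ΔQ/%ΔI ≈ 1.200.
E_I > 1: normal good (luxury).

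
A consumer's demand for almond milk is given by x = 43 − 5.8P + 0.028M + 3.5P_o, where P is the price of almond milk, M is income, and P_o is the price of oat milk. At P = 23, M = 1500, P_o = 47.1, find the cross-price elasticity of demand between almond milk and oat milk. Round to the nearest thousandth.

First evaluate x: 43 − 5.8(23) + 0.028(1500) + 3.5(47.1) = 43 − 133.4 + 42 + 164.85 = 116.45.
∂x/∂P_o = +3.5, so E_xy = 3.5·(47.1/116.45) ≈ 1.416.
E_xy > 0: the goods are substitutes.

1.416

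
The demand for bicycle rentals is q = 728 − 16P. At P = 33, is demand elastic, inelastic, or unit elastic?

At P = 33, q = 200.
dq/dP = −16.
Point elasticity E = (dq/dP)·(P/q) = -16 × 33/200 ≈ -2.640.
|E| ≈ 2.640 > 1, so demand is elastic.

elastic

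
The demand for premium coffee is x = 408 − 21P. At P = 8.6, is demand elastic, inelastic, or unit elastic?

At P = 8.6, x = 227.4.
dx/dP = −21.
Point elasticity E = (dx/dP)·(P/x) = -21 × 8.6/227.4 ≈ -0.794.
|E| ≈ 0.794 < 1, so demand is inelastic.

inelastic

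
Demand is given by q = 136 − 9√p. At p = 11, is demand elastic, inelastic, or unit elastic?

At p = 11, q = 106.1504.
dq/dp = −9/(2√p) = −9/(2·3.3166).
Point elasticity E = (dq/dp)·(p/q) = -1.3568 × 11/106.1504 ≈ -0.141.
|E| ≈ 0.141 < 1, so demand is inelastic.

inelastic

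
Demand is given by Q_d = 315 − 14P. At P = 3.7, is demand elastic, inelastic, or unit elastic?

At P = 3.7, Q_d = 263.2.
dQ_d/dP = −14.
Point elasticity E = (dQ_d/dP)·(P/Q_d) = -14 × 3.7/263.2 ≈ -0.197.
|E| ≈ 0.197 < 1, so demand is inelastic.

inelastic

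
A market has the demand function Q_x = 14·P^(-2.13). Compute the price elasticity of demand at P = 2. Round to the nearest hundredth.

For a Cobb–Douglas (constant-elasticity) form Q_x = A·P^α·…, the elasticity with respect to P equals the exponent α at every point.
Here the exponent on P is -2.13, so the price elasticity of demand is -2.13.

-2.13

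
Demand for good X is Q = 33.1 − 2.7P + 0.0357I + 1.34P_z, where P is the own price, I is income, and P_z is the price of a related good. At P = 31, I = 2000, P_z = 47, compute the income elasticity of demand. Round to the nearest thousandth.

0.852

First evaluate Q: 33.1 − 2.7(31) + 0.0357(2000) + 1.34(47) = 33.1 − 83.7 + 71.4 + 62.98 = 83.78.
∂Q/∂I = +0.0357, so E_I = 0.0357·(2000/83.78) ≈ 0.852.
E_I ∈ (0,1): normal good (necessity).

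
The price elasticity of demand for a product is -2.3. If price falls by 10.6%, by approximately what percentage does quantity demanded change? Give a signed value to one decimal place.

24.4

%ΔQ ≈ E × %ΔP = (-2.3) × (-10.6%) ≈ 24.4%.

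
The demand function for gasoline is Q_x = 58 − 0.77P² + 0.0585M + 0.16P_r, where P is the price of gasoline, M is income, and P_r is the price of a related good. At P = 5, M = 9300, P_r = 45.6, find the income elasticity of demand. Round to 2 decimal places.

0.92

At the given point, Q_x = 58 − 0.77(5)² + 0.0585(9300) + 0.16(45.6) = 58 − 19.25 + 544.05 + 7.296 = 590.096.
∂Q_x/∂M = +0.0585, so E_I = 0.0585·(9300/590.096) ≈ 0.92.
E_I ∈ (0,1): normal good (necessity).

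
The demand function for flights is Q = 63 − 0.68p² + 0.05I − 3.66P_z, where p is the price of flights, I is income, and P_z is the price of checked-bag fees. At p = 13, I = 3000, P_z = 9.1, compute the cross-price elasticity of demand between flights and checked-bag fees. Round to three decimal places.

Q = 63 − 0.68(13)² + 0.05(3000) − 3.66(9.1) = 63 − 114.92 + 150 − 33.306 = 64.774.
∂Q/∂P_z = −3.66, so E_xy = -3.66·(9.1/64.774) ≈ -0.514.
E_xy < 0: the goods are complements.

-0.514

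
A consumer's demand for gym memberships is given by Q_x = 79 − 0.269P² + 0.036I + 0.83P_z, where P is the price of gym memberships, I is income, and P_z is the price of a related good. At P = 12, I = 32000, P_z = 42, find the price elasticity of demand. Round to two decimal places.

First evaluate Q_x: 79 − 0.269(12)² + 0.036(32000) + 0.83(42) = 79 − 38.736 + 1152 + 34.86 = 1227.124.
∂Q_x/∂P = −2·0.269·P = -6.456, so E_p = -6.456·(12/1227.124) ≈ -0.06.
|E_p| < 1: demand is inelastic.

-0.06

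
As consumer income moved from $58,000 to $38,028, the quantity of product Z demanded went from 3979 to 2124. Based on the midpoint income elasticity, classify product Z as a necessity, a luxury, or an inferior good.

%ΔQ = (2124 − 3979)/[(3979+2124)/2] = -1855/3051.5 ≈ -0.6079.
%ΔI = (38,028 − 58,000)/[(58,000+38,028)/2] = -19972/48014 ≈ -0.4160.
E_I = %ΔQ/%ΔI ≈ 1.461.
E_I > 1: normal good (luxury).

luxury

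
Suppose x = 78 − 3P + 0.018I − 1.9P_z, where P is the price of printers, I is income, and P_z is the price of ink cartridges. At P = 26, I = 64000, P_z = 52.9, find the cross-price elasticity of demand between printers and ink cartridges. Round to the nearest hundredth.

-0.10

At the given point, x = 78 − 3(26) + 0.018(64000) − 1.9(52.9) = 78 − 78 + 1152 − 100.51 = 1051.49.
∂x/∂P_z = −1.9, so E_xy = -1.9·(52.9/1051.49) ≈ -0.10.
E_xy < 0: the goods are complements.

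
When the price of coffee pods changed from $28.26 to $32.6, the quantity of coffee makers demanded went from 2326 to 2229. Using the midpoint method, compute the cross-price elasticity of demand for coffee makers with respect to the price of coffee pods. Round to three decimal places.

-0.299

%ΔQ_x = (2229 − 2326)/[(2326+2229)/2] = -97/2277.5 ≈ -0.0426.
%ΔP_y = (32.6 − 28.26)/[(28.26+32.6)/2] ≈ 0.1426.
E_xy = -0.0426/0.1426 ≈ -0.299.
E_xy < 0, so coffee makers and coffee pods are complements.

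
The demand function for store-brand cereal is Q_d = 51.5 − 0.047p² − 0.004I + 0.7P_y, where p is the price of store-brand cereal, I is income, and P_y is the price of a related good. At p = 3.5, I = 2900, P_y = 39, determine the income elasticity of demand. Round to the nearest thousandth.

Evaluating quantity at (p, I, P_y) gives Q_d = 51.5 − 0.047(3.5)² − 0.004(2900) + 0.7(39) = 51.5 − 0.5758 − 11.6 + 27.3 = 66.6243.
∂Q_d/∂I = −0.004, so E_I = -0.004·(2900/66.6243) ≈ -0.174.
E_I < 0: inferior good.

-0.174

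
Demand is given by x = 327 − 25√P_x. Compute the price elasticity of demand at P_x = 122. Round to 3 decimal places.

At P_x = 122, x = 50.866.
dx/dP_x = −25/(2√P_x) = −25/(2·11.0454).
Point elasticity E = (dx/dP_x)·(P_x/x) = -1.1317 × 122/50.866 ≈ -2.714.
|E| > 1, so demand is elastic at this price.

-2.714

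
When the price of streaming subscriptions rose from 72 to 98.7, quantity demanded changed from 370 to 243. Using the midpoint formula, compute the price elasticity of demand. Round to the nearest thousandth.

-1.325

%ΔQ = (243 − 370)/[(370 + 243)/2] = -127/306.5 ≈ -0.4144.
%ΔP = (98.7 − 72)/[(72 + 98.7)/2] = 26.7/85.35 ≈ 0.3128.
Arc elasticity E = %ΔQ/%ΔP ≈ -0.4144/0.3128 ≈ -1.325.
|E| > 1: demand is elastic over this range.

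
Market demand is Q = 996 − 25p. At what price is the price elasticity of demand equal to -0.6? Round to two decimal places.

14.94

Set −bp/(a − bp) = −0.6 ⇒ bp = 0.6(a − bp) ⇒ bp(1+0.6) = 0.6·a.
p = 0.6·996/(25·1.6) = 14.94.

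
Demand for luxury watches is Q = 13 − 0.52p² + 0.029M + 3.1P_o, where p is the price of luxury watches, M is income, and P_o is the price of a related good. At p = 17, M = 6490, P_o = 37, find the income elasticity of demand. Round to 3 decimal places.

Q = 13 − 0.52(17)² + 0.029(6490) + 3.1(37) = 13 − 150.28 + 188.21 + 114.7 = 165.63.
∂Q/∂M = +0.029, so E_I = 0.029·(6490/165.63) ≈ 1.136.
E_I > 1: normal good (luxury).

1.136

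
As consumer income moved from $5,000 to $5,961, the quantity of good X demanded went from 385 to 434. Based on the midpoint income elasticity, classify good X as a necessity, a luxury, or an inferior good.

necessity

%ΔQ = (434 − 385)/[(385+434)/2] = 49/409.5 ≈ 0.1197.
%ΔI = (5,961 − 5,000)/[(5,000+5,961)/2] = 961/5480.5 ≈ 0.1753.
E_I = %ΔQ/%ΔI ≈ 0.682.
E_I ∈ (0,1): normal good (necessity).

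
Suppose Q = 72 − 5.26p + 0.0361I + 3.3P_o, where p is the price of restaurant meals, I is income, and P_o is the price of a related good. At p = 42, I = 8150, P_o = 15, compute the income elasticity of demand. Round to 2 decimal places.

1.51

Substituting, Q = 72 − 5.26(42) + 0.0361(8150) + 3.3(15) = 72 − 220.92 + 294.215 + 49.5 = 194.795.
∂Q/∂I = +0.0361, so E_I = 0.0361·(8150/194.795) ≈ 1.51.
E_I > 1: normal good (luxury).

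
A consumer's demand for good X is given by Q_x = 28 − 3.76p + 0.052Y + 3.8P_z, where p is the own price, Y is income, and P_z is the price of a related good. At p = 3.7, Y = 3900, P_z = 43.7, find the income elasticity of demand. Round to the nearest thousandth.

0.530

At the given point, Q_x = 28 − 3.76(3.7) + 0.052(3900) + 3.8(43.7) = 28 − 13.912 + 202.8 + 166.06 = 382.948.
∂Q_x/∂Y = +0.052, so E_I = 0.052·(3900/382.948) ≈ 0.530.
E_I ∈ (0,1): normal good (necessity).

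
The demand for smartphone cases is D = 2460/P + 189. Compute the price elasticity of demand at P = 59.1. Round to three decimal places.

-0.180

At P = 59.1, D = 230.6244.
dD/dP = −2460/P² = −0.7043.
Point elasticity E = (dD/dP)·(P/D) = -0.7043 × 59.1/230.6244 ≈ -0.180.
|E| < 1, so demand is inelastic at this price.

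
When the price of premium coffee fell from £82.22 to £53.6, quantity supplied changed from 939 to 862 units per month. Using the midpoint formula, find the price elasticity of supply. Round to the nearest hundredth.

0.20

%Δq = (862 − 939)/[(939 + 862)/2] = -77/900.5 ≈ -0.0855.
%Δp = (53.6 − 82.22)/[(82.22 + 53.6)/2] = -28.62/67.91 ≈ -0.4214.
Arc elasticity E = %Δq/%Δp ≈ -0.0855/-0.4214 ≈ 0.20.
|E| < 1: supply is inelastic over this range.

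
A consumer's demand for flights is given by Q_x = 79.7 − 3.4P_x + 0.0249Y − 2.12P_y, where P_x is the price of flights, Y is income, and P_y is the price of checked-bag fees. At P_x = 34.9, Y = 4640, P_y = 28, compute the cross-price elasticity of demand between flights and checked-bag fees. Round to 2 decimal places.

-3.45

First evaluate Q_x: 79.7 − 3.4(34.9) + 0.0249(4640) − 2.12(28) = 79.7 − 118.66 + 115.536 − 59.36 = 17.216.
∂Q_x/∂P_y = −2.12, so E_xy = -2.12·(28/17.216) ≈ -3.45.
E_xy < 0: the goods are complements.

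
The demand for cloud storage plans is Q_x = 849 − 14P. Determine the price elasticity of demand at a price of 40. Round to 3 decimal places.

-1.938

At P = 40, Q_x = 289.
dQ_x/dP = −14.
Point elasticity E = (dQ_x/dP)·(P/Q_x) = -14 × 40/289 ≈ -1.938.
|E| > 1, so demand is elastic at this price.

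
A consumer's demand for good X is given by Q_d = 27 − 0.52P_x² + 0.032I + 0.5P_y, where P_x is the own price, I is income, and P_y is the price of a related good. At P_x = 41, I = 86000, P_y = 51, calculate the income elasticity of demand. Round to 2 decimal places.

1.43

Q_d = 27 − 0.52(41)² + 0.032(86000) + 0.5(51) = 27 − 874.12 + 2752 + 25.5 = 1930.38.
∂Q_d/∂I = +0.032, so E_I = 0.032·(86000/1930.38) ≈ 1.43.
E_I > 1: normal good (luxury).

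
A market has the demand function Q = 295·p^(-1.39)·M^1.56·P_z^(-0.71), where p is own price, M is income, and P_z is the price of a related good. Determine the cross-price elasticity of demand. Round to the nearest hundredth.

For a Cobb–Douglas (constant-elasticity) form Q = A·P_z^α·…, the elasticity with respect to P_z equals the exponent α at every point.
Here the exponent on P_z is -0.71, so the cross-price elasticity of demand is -0.71.

-0.71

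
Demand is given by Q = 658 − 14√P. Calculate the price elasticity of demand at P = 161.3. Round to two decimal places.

-0.19

At P = 161.3, Q = 480.1945.
dQ/dP = −14/(2√P) = −14/(2·12.7004).
Point elasticity E = (dQ/dP)·(P/Q) = -0.5512 × 161.3/480.1945 ≈ -0.19.
|E| < 1, so demand is inelastic at this price.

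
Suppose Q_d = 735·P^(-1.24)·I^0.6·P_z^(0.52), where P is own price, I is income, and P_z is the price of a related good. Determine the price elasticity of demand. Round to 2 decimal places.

-1.24

For a Cobb–Douglas (constant-elasticity) form Q_d = A·P^α·…, the elasticity with respect to P equals the exponent α at every point.
Here the exponent on P is -1.24, so the price elasticity of demand is -1.24.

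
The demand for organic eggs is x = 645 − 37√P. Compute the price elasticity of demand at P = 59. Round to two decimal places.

At P = 59, x = 360.7976.
dx/dP = −37/(2√P) = −37/(2·7.6811).
Point elasticity E = (dx/dP)·(P/x) = -2.4085 × 59/360.7976 ≈ -0.39.
|E| < 1, so demand is inelastic at this price.

-0.39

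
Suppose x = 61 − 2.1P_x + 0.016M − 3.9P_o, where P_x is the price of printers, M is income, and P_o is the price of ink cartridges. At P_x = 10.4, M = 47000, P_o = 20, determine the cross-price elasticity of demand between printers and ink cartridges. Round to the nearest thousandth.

Substituting, x = 61 − 2.1(10.4) + 0.016(47000) − 3.9(20) = 61 − 21.84 + 752 − 78 = 713.16.
∂x/∂P_o = −3.9, so E_xy = -3.9·(20/713.16) ≈ -0.109.
E_xy < 0: the goods are complements.

-0.109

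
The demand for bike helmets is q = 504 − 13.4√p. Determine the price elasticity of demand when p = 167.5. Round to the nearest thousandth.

-0.262

At p = 167.5, q = 330.5748.
dq/dp = −13.4/(2√p) = −13.4/(2·12.9422).
Point elasticity E = (dq/dp)·(p/q) = -0.5177 × 167.5/330.5748 ≈ -0.262.
|E| < 1, so demand is inelastic at this price.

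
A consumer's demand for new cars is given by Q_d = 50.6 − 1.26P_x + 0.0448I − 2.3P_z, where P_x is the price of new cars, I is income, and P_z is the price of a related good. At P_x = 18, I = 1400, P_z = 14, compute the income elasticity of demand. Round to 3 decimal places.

1.073

Evaluating quantity at (P_x, I, P_z) gives Q_d = 50.6 − 1.26(18) + 0.0448(1400) − 2.3(14) = 50.6 − 22.68 + 62.72 − 32.2 = 58.44.
∂Q_d/∂I = +0.0448, so E_I = 0.0448·(1400/58.44) ≈ 1.073.
E_I > 1: normal good (luxury).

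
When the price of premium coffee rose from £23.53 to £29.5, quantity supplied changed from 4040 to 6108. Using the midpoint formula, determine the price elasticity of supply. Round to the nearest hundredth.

%Δq = (6108 − 4040)/[(4040 + 6108)/2] = 2068/5074 ≈ 0.4076.
%Δp = (29.5 − 23.53)/[(23.53 + 29.5)/2] = 5.97/26.515 ≈ 0.2252.
Arc elasticity E = %Δq/%Δp ≈ 0.4076/0.2252 ≈ 1.81.
|E| > 1: supply is elastic over this range.

1.81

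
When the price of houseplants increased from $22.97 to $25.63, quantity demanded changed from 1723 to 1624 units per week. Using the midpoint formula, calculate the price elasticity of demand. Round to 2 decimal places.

%Δq = (1624 − 1723)/[(1723 + 1624)/2] = -99/1673.5 ≈ -0.0592.
%Δp = (25.63 − 22.97)/[(22.97 + 25.63)/2] = 2.66/24.3 ≈ 0.1095.
Arc elasticity E = %Δq/%Δp ≈ -0.0592/0.1095 ≈ -0.54.
|E| < 1: demand is inelastic over this range.

-0.54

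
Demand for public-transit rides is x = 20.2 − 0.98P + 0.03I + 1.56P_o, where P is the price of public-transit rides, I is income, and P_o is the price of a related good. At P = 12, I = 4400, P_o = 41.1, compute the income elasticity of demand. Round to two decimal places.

Evaluating quantity at (P, I, P_o) gives x = 20.2 − 0.98(12) + 0.03(4400) + 1.56(41.1) = 20.2 − 11.76 + 132 + 64.116 = 204.556.
∂x/∂I = +0.03, so E_I = 0.03·(4400/204.556) ≈ 0.65.
E_I ∈ (0,1): normal good (necessity).

0.65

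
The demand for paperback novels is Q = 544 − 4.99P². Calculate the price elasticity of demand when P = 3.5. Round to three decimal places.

-0.253

At P = 3.5, Q = 482.8725.
dQ/dP = −2·4.99·P = −34.93.
Point elasticity E = (dQ/dP)·(P/Q) = -34.93 × 3.5/482.8725 ≈ -0.253.
|E| < 1, so demand is inelastic at this price.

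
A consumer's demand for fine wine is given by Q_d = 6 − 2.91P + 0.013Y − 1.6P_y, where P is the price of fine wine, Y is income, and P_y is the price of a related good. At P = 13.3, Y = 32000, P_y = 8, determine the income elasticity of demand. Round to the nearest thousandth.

Q_d = 6 − 2.91(13.3) + 0.013(32000) − 1.6(8) = 6 − 38.703 + 416 − 12.8 = 370.497.
∂Q_d/∂Y = +0.013, so E_I = 0.013·(32000/370.497) ≈ 1.123.
E_I > 1: normal good (luxury).

1.123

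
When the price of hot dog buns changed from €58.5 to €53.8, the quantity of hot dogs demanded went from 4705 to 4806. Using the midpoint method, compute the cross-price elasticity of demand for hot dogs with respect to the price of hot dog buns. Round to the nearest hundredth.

%ΔQ_x = (4806 − 4705)/[(4705+4806)/2] = 101/4755.5 ≈ 0.0212.
%ΔP_y = (53.8 − 58.5)/[(58.5+53.8)/2] ≈ -0.0837.
E_xy = 0.0212/-0.0837 ≈ -0.25.
E_xy < 0, so hot dogs and hot dog buns are complements.

-0.25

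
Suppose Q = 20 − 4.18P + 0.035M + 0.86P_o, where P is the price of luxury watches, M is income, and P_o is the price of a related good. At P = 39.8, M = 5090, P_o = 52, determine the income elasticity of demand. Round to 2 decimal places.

2.33

Substituting, Q = 20 − 4.18(39.8) + 0.035(5090) + 0.86(52) = 20 − 166.364 + 178.15 + 44.72 = 76.506.
∂Q/∂M = +0.035, so E_I = 0.035·(5090/76.506) ≈ 2.33.
E_I > 1: normal good (luxury).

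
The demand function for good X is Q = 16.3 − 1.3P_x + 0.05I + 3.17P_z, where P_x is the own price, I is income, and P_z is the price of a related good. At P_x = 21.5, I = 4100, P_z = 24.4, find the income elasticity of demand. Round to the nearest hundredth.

0.76

First evaluate Q: 16.3 − 1.3(21.5) + 0.05(4100) + 3.17(24.4) = 16.3 − 27.95 + 205 + 77.348 = 270.698.
∂Q/∂I = +0.05, so E_I = 0.05·(4100/270.698) ≈ 0.76.
E_I ∈ (0,1): normal good (necessity).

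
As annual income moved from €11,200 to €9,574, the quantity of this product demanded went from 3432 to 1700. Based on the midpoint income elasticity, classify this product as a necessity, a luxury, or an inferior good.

luxury

%ΔQ = (1700 − 3432)/[(3432+1700)/2] = -1732/2566 ≈ -0.6750.
%ΔI = (9,574 − 11,200)/[(11,200+9,574)/2] = -1626/10387 ≈ -0.1565.
E_I = %ΔQ/%ΔI ≈ 4.312.
E_I > 1: normal good (luxury).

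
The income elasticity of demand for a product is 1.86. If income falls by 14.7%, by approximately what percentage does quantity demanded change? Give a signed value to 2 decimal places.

-27.34

%ΔQ ≈ E × %ΔI = (1.86) × (-14.7%) ≈ -27.34%.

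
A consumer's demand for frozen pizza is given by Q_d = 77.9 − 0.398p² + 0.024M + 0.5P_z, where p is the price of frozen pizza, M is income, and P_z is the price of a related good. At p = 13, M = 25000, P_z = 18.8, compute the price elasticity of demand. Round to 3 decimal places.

-0.217

First evaluate Q_d: 77.9 − 0.398(13)² + 0.024(25000) + 0.5(18.8) = 77.9 − 67.262 + 600 + 9.4 = 620.038.
∂Q_d/∂p = −2·0.398·p = -10.348, so E_p = -10.348·(13/620.038) ≈ -0.217.
|E_p| < 1: demand is inelastic.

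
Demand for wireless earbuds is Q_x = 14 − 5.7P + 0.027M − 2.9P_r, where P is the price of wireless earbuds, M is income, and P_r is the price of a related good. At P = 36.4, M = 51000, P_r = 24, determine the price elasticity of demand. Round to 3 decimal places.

Q_x = 14 − 5.7(36.4) + 0.027(51000) − 2.9(24) = 14 − 207.48 + 1377 − 69.6 = 1113.92.
∂Q_x/∂P = −5.7, so E_p = (−5.7)·(36.4/1113.92) ≈ -0.186.
|E_p| < 1: demand is inelastic.

-0.186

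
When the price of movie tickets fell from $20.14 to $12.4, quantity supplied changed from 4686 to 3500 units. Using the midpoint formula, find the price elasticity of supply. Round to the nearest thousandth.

%Δq = (3500 − 4686)/[(4686 + 3500)/2] = -1186/4093 ≈ -0.2898.
%ΔP = (12.4 − 20.14)/[(20.14 + 12.4)/2] = -7.74/16.27 ≈ -0.4757.
Arc elasticity E = %Δq/%ΔP ≈ -0.2898/-0.4757 ≈ 0.609.
|E| < 1: supply is inelastic over this range.

0.609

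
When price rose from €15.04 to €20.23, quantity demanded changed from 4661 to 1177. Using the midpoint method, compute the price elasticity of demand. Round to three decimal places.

-4.056

%ΔQ = (1177 − 4661)/[(4661 + 1177)/2] = -3484/2919 ≈ -1.1936.
%Δp = (20.23 − 15.04)/[(15.04 + 20.23)/2] = 5.19/17.635 ≈ 0.2943.
Arc elasticity E = %ΔQ/%Δp ≈ -1.1936/0.2943 ≈ -4.056.
|E| > 1: demand is elastic over this range.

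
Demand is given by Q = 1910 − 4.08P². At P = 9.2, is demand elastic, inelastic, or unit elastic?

At P = 9.2, Q = 1564.6688.
dQ/dP = −2·4.08·P = −75.072.
Point elasticity E = (dQ/dP)·(P/Q) = -75.072 × 9.2/1564.6688 ≈ -0.441.
|E| ≈ 0.441 < 1, so demand is inelastic.

inelastic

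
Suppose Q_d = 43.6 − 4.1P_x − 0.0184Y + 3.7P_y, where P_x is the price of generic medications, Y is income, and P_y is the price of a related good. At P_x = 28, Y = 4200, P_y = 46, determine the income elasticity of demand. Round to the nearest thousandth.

First evaluate Q_d: 43.6 − 4.1(28) − 0.0184(4200) + 3.7(46) = 43.6 − 114.8 − 77.28 + 170.2 = 21.72.
∂Q_d/∂Y = −0.0184, so E_I = -0.0184·(4200/21.72) ≈ -3.558.
E_I < 0: inferior good.

-3.558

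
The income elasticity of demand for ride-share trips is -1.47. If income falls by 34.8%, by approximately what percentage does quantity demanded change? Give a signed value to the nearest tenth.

51.2

%ΔQ ≈ E × %ΔI = (-1.47) × (-34.8%) ≈ 51.2%.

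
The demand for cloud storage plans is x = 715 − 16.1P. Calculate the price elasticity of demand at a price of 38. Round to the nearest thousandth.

-5.928

At P = 38, x = 103.2.
dx/dP = −16.1.
Point elasticity E = (dx/dP)·(P/x) = -16.1 × 38/103.2 ≈ -5.928.
|E| > 1, so demand is elastic at this price.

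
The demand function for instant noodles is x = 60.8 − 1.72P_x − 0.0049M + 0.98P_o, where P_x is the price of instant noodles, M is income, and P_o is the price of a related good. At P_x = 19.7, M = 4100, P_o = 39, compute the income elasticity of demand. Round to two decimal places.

-0.45

At the given point, x = 60.8 − 1.72(19.7) − 0.0049(4100) + 0.98(39) = 60.8 − 33.884 − 20.09 + 38.22 = 45.046.
∂x/∂M = −0.0049, so E_I = -0.0049·(4100/45.046) ≈ -0.45.
E_I < 0: inferior good.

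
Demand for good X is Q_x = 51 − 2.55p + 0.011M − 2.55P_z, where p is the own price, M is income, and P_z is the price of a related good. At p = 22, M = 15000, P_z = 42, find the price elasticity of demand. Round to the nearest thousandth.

First evaluate Q_x: 51 − 2.55(22) + 0.011(15000) − 2.55(42) = 51 − 56.1 + 165 − 107.1 = 52.8.
∂Q_x/∂p = −2.55, so E_p = (−2.55)·(22/52.8) ≈ -1.063.
|E_p| > 1: demand is elastic.

-1.063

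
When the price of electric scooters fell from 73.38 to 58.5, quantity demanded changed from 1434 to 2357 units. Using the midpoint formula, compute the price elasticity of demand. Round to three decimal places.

-2.158

%Δq = (2357 − 1434)/[(1434 + 2357)/2] = 923/1895.5 ≈ 0.4869.
%Δp = (58.5 − 73.38)/[(73.38 + 58.5)/2] = -14.88/65.94 ≈ -0.2257.
Arc elasticity E = %Δq/%Δp ≈ 0.4869/-0.2257 ≈ -2.158.
|E| > 1: demand is elastic over this range.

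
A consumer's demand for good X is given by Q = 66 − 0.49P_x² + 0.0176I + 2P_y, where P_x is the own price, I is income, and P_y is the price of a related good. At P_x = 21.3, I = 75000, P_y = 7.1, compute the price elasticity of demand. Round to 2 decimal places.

Substituting, Q = 66 − 0.49(21.3)² + 0.0176(75000) + 2(7.1) = 66 − 222.3081 + 1320 + 14.2 = 1177.8919.
∂Q/∂P_x = −2·0.49·P_x = -20.874, so E_p = -20.874·(21.3/1177.8919) ≈ -0.38.
|E_p| < 1: demand is inelastic.

-0.38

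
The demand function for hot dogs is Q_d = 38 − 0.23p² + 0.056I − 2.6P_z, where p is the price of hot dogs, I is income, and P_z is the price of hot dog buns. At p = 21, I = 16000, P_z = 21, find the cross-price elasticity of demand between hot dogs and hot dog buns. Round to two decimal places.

-0.07

Substituting, Q_d = 38 − 0.23(21)² + 0.056(16000) − 2.6(21) = 38 − 101.43 + 896 − 54.6 = 777.97.
∂Q_d/∂P_z = −2.6, so E_xy = -2.6·(21/777.97) ≈ -0.07.
E_xy < 0: the goods are complements.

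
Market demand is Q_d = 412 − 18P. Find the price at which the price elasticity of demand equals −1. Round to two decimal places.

For linear demand Q_d = a − bP, E = −bP/(a − bP). |E| = 1 ⇒ bP = a − bP ⇒ P = a/(2b).
P = 412/(2·18) ≈ 11.44.

11.44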